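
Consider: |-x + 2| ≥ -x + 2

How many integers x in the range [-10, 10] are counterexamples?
Over all integers in [-10, 10], LHS − RHS is smallest at x = 0, where it equals 0:
x = 0: LHS = |-0 + 2| = |2| = 2, RHS = -0 + 2 = 2; 2 ≥ 2 — holds
At the ends of the range:
x = -10: LHS = |-(-10) + 2| = |12| = 12, RHS = -(-10) + 2 = 12; 12 ≥ 12 — holds
x = 10: LHS = |-10 + 2| = |-8| = 8, RHS = -10 + 2 = -8; 8 ≥ -8 — holds
Hence LHS − RHS is never negative, i.e. LHS ≥ RHS throughout, so the relation holds for every integer in [-10, 10].

No counterexample appears in that range.

Answer: 0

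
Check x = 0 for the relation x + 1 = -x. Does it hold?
x = 0: LHS = 0 + 1 = 1, RHS = -0 = 0; 1 = 0 — FAILS

The relation fails at x = 0, so x = 0 is a counterexample.

Answer: No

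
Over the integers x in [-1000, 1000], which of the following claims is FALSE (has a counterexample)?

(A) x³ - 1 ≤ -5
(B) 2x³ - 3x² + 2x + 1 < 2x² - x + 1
(A) x = 0: LHS = 0³ - 1 = -1; -1 ≤ -5 — FAILS
(B) x = 0: LHS = 2·0³ - 3·0² + 2·0 + 1 = 1, RHS = 2·0² - 0 + 1 = 1; 1 < 1 — FAILS

Answer: Both A and B are false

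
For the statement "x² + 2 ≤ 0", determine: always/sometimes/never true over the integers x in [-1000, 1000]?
Over all integers in [-1000, 1000], LHS − RHS is smallest at x = 0, where it equals 2:
x = 0: LHS = 0² + 2 = 2; 2 ≤ 0 — FAILS
At the ends of the range:
x = -1000: LHS = (-1000)² + 2 = 1000002; 1000002 ≤ 0 — FAILS
x = 1000: LHS = 1000² + 2 = 1000002; 1000002 ≤ 0 — FAILS
Hence LHS − RHS is never zero or negative, i.e. LHS > RHS throughout, so the claimed relation (≤) fails for every integer in [-1000, 1000].

No integer in the range satisfies it.

Answer: Never true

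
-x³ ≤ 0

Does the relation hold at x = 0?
x = 0: LHS = -0³ = 0; 0 ≤ 0 — holds

The relation is satisfied at x = 0.

Answer: Yes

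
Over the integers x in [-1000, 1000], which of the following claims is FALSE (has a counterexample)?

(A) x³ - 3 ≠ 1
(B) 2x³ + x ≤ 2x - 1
(A) Track d = LHS − RHS over the integers in [-1000, 1000]. Equality would need d = 0, but d changes sign only between consecutive integers, jumping over 0:
x = 1: LHS = 1³ - 3 = -2; -2 ≠ 1 — holds  (d = -3)
x = 2: LHS = 2³ - 3 = 5; 5 ≠ 1 — holds  (d = 4)
Away from these crossings d keeps a constant sign, and checking every integer in [-1000, 1000] confirms d ≠ 0 throughout. Hence the two sides are never equal, so the relation holds for every integer in [-1000, 1000].

(B) x = 0: LHS = 2·0³ + 0 = 0, RHS = 2·0 - 1 = -1; 0 ≤ -1 — FAILS

Only (B) has a counterexample.

Answer: B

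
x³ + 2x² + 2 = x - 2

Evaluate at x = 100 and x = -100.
x = 100: LHS = 100³ + 2·100² + 2 = 1020002, RHS = 100 - 2 = 98; 1020002 = 98 — FAILS
x = -100: LHS = (-100)³ + 2·(-100)² + 2 = -979998, RHS = (-100) - 2 = -102; -979998 = -102 — FAILS

Answer: No, fails for both x = 100 and x = -100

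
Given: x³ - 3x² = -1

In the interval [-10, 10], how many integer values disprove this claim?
Counterexamples in [-10, 10]: {-10, -9, -8, -7, -6, -5, -4, -3, -2, -1, 0, 1, 2, 3, 4, 5, 6, 7, 8, 9, 10}.

Counting them gives 21 values.

Answer: 21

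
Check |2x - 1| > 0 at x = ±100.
x = 100: LHS = |2·100 - 1| = |199| = 199; 199 > 0 — holds
x = -100: LHS = |2·(-100) - 1| = |-201| = 201; 201 > 0 — holds

Answer: Yes, holds for both x = 100 and x = -100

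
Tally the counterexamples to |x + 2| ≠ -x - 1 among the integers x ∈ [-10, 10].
Track d = LHS − RHS over the integers in [-10, 10]. Equality would need d = 0, but d changes sign only between consecutive integers, jumping over 0:
x = -2: LHS = |(-2) + 2| = |0| = 0, RHS = -(-2) - 1 = 1; 0 ≠ 1 — holds  (d = -1)
x = -1: LHS = |(-1) + 2| = |1| = 1, RHS = -(-1) - 1 = 0; 1 ≠ 0 — holds  (d = 1)
Away from these crossings d keeps a constant sign, and checking every integer in [-10, 10] confirms d ≠ 0 throughout. Hence the two sides are never equal, so the relation holds for every integer in [-10, 10].

No counterexample appears in that range.

Answer: 0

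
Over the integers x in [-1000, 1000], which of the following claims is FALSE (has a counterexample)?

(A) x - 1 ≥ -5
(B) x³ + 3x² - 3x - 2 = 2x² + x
(A) x = -5: LHS = (-5) - 1 = -6; -6 ≥ -5 — FAILS
(B) x = 0: LHS = 0³ + 3·0² - 3·0 - 2 = -2, RHS = 2·0² + 0 = 0; -2 = 0 — FAILS

Answer: Both A and B are false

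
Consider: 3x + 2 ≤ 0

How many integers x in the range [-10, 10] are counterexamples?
Counterexamples in [-10, 10]: {0, 1, 2, 3, 4, 5, 6, 7, 8, 9, 10}.

Counting them gives 11 values.

Answer: 11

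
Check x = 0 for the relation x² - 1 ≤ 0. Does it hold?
x = 0: LHS = 0² - 1 = -1; -1 ≤ 0 — holds

The relation is satisfied at x = 0.

Answer: Yes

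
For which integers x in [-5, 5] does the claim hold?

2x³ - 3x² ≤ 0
Holds for: {-5, -4, -3, -2, -1, 0, 1}
Fails for: {2, 3, 4, 5}

Answer: {-5, -4, -3, -2, -1, 0, 1}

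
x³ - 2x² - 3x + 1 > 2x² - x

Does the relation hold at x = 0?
x = 0: LHS = 0³ - 2·0² - 3·0 + 1 = 1, RHS = 2·0² - 0 = 0; 1 > 0 — holds

The relation is satisfied at x = 0.

Answer: Yes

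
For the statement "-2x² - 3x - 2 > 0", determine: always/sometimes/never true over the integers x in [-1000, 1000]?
Over all integers in [-1000, 1000], LHS − RHS is largest at x = -1, where it equals -1:
x = -1: LHS = -2·(-1)² - 3·(-1) - 2 = -1; -1 > 0 — FAILS
At the ends of the range:
x = -1000: LHS = -2·(-1000)² - 3·(-1000) - 2 = -1997002; -1997002 > 0 — FAILS
x = 1000: LHS = -2·1000² - 3·1000 - 2 = -2003002; -2003002 > 0 — FAILS
Hence LHS − RHS is never positive, i.e. LHS ≤ RHS throughout, so the claimed relation (>) fails for every integer in [-1000, 1000].

No integer in the range satisfies it.

Answer: Never true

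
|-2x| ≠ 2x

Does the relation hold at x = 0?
x = 0: LHS = |-2·0| = |0| = 0, RHS = 2·0 = 0; 0 ≠ 0 — FAILS

The relation fails at x = 0, so x = 0 is a counterexample.

Answer: No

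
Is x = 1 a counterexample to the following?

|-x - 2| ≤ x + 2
Substitute x = 1 into the relation:
x = 1: LHS = |-1 - 2| = |-3| = 3, RHS = 1 + 2 = 3; 3 ≤ 3 — holds

The claim holds here, so x = 1 is not a counterexample. (A counterexample exists elsewhere, e.g. x = -3.)

Answer: No, x = 1 is not a counterexample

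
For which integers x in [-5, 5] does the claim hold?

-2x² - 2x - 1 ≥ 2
Over all integers in [-5, 5], LHS − RHS is largest at x = 0, where it equals -3:
x = 0: LHS = -2·0² - 2·0 - 1 = -1; -1 ≥ 2 — FAILS
At the ends of the range:
x = -5: LHS = -2·(-5)² - 2·(-5) - 1 = -41; -41 ≥ 2 — FAILS
x = 5: LHS = -2·5² - 2·5 - 1 = -61; -61 ≥ 2 — FAILS
Hence LHS − RHS is never zero or positive, i.e. LHS < RHS throughout, so the claimed relation (≥) fails for every integer in [-5, 5].

Answer: None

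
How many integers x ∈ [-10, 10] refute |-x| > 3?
Counterexamples in [-10, 10]: {-3, -2, -1, 0, 1, 2, 3}.

Counting them gives 7 values.

Answer: 7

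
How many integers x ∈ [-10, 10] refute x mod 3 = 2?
Counterexamples in [-10, 10]: {-9, -8, -6, -5, -3, -2, 0, 1, 3, 4, 6, 7, 9, 10}.

Counting them gives 14 values.

Answer: 14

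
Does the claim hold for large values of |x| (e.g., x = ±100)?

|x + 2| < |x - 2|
x = 100: LHS = |100 + 2| = |102| = 102, RHS = |100 - 2| = |98| = 98; 102 < 98 — FAILS
x = -100: LHS = |(-100) + 2| = |-98| = 98, RHS = |(-100) - 2| = |-102| = 102; 98 < 102 — holds

Answer: Partially: fails for x = 100, holds for x = -100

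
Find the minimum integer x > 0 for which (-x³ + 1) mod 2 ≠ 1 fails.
Testing positive integers:
x = 1: LHS = (-1³ + 1) mod 2 = 0 mod 2 = 0; 0 ≠ 1 — holds
x = 2: LHS = (-2³ + 1) mod 2 = (-7) mod 2 = 1; 1 ≠ 1 — FAILS  ← smallest positive counterexample

Answer: x = 2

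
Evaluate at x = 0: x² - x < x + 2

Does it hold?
x = 0: LHS = 0² - 0 = 0, RHS = 0 + 2 = 2; 0 < 2 — holds

The relation is satisfied at x = 0.

Answer: Yes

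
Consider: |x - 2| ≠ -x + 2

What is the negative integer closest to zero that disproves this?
Testing negative integers from -1 downward:
x = -1: LHS = |(-1) - 2| = |-3| = 3, RHS = -(-1) + 2 = 3; 3 ≠ 3 — FAILS  ← closest negative counterexample to 0

Answer: x = -1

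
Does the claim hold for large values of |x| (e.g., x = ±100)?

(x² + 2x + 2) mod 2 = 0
x = 100: LHS = (100² + 2·100 + 2) mod 2 = 10202 mod 2 = 0; 0 = 0 — holds
x = -100: LHS = ((-100)² + 2·(-100) + 2) mod 2 = 9802 mod 2 = 0; 0 = 0 — holds

Answer: Yes, holds for both x = 100 and x = -100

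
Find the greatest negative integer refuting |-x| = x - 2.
Testing negative integers from -1 downward:
x = -1: LHS = |-(-1)| = |1| = 1, RHS = (-1) - 2 = -3; 1 = -3 — FAILS  ← closest negative counterexample to 0

Answer: x = -1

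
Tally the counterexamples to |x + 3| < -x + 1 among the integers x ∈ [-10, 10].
Counterexamples in [-10, 10]: {-1, 0, 1, 2, 3, 4, 5, 6, 7, 8, 9, 10}.

Counting them gives 12 values.

Answer: 12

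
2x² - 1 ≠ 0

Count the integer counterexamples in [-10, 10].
Track d = LHS − RHS over the integers in [-10, 10]. Equality would need d = 0, but d changes sign only between consecutive integers, jumping over 0:
x = -1: LHS = 2·(-1)² - 1 = 1; 1 ≠ 0 — holds  (d = 1)
x = 0: LHS = 2·0² - 1 = -1; -1 ≠ 0 — holds  (d = -1)
x = 0: LHS = 2·0² - 1 = -1; -1 ≠ 0 — holds  (d = -1)
x = 1: LHS = 2·1² - 1 = 1; 1 ≠ 0 — holds  (d = 1)
Away from these crossings d keeps a constant sign, and checking every integer in [-10, 10] confirms d ≠ 0 throughout. Hence the two sides are never equal, so the relation holds for every integer in [-10, 10].

No counterexample appears in that range.

Answer: 0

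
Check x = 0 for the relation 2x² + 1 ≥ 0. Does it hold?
x = 0: LHS = 2·0² + 1 = 1; 1 ≥ 0 — holds

The relation is satisfied at x = 0.

Answer: Yes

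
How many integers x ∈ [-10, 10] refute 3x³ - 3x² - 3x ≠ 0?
Counterexamples in [-10, 10]: {0}.

Counting them gives 1 values.

Answer: 1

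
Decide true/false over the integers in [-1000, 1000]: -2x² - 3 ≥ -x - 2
The claim fails at x = 0:
x = 0: LHS = -2·0² - 3 = -3, RHS = -0 - 2 = -2; -3 ≥ -2 — FAILS

Because a single integer refutes it, the statement is false.

Answer: False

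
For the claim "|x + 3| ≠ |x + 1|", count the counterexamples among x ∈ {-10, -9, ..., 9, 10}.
Counterexamples in [-10, 10]: {-2}.

Counting them gives 1 values.

Answer: 1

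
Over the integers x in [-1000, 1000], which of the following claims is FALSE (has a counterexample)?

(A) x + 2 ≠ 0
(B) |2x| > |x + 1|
(A) x = -2: LHS = (-2) + 2 = 0; 0 ≠ 0 — FAILS
(B) x = 0: LHS = |2·0| = |0| = 0, RHS = |0 + 1| = |1| = 1; 0 > 1 — FAILS

Answer: Both A and B are false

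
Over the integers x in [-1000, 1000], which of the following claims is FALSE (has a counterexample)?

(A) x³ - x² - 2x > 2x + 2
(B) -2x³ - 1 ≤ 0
(A) x = 0: LHS = 0³ - 0² - 2·0 = 0, RHS = 2·0 + 2 = 2; 0 > 2 — FAILS
(B) x = -1: LHS = -2·(-1)³ - 1 = 1; 1 ≤ 0 — FAILS

Answer: Both A and B are false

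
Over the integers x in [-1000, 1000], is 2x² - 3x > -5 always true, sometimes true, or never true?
Over all integers in [-1000, 1000], LHS − RHS is smallest at x = 1, where it equals 4:
x = 1: LHS = 2·1² - 3·1 = -1; -1 > -5 — holds
At the ends of the range:
x = -1000: LHS = 2·(-1000)² - 3·(-1000) = 2003000; 2003000 > -5 — holds
x = 1000: LHS = 2·1000² - 3·1000 = 1997000; 1997000 > -5 — holds
Hence LHS − RHS is never zero or negative, i.e. LHS > RHS throughout, so the relation holds for every integer in [-1000, 1000].

No counterexample exists.

Answer: Always true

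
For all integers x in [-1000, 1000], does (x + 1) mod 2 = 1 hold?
The claim fails at x = 1:
x = 1: LHS = (1 + 1) mod 2 = 2 mod 2 = 0; 0 = 1 — FAILS

Because a single integer refutes it, the statement is false.

Answer: False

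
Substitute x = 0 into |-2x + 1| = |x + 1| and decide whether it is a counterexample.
Substitute x = 0 into the relation:
x = 0: LHS = |-2·0 + 1| = |1| = 1, RHS = |0 + 1| = |1| = 1; 1 = 1 — holds

The claim holds here, so x = 0 is not a counterexample. (A counterexample exists elsewhere, e.g. x = 1.)

Answer: No, x = 0 is not a counterexample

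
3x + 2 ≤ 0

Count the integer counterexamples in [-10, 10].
Counterexamples in [-10, 10]: {0, 1, 2, 3, 4, 5, 6, 7, 8, 9, 10}.

Counting them gives 11 values.

Answer: 11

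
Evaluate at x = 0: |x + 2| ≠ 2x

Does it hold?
x = 0: LHS = |0 + 2| = |2| = 2, RHS = 2·0 = 0; 2 ≠ 0 — holds

The relation is satisfied at x = 0.

Answer: Yes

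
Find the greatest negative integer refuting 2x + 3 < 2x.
Testing negative integers from -1 downward:
x = -1: LHS = 2·(-1) + 3 = 1, RHS = 2·(-1) = -2; 1 < -2 — FAILS  ← closest negative counterexample to 0

Answer: x = -1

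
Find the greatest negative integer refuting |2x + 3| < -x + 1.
Testing negative integers from -1 downward:
x = -1: LHS = |2·(-1) + 3| = |1| = 1, RHS = -(-1) + 1 = 2; 1 < 2 — holds
x = -2: LHS = |2·(-2) + 3| = |-1| = 1, RHS = -(-2) + 1 = 3; 1 < 3 — holds
x = -3: LHS = |2·(-3) + 3| = |-3| = 3, RHS = -(-3) + 1 = 4; 3 < 4 — holds
x = -4: LHS = |2·(-4) + 3| = |-5| = 5, RHS = -(-4) + 1 = 5; 5 < 5 — FAILS  ← closest negative counterexample to 0

Answer: x = -4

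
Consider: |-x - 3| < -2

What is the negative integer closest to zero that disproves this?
Testing negative integers from -1 downward:
x = -1: LHS = |-(-1) - 3| = |-2| = 2; 2 < -2 — FAILS  ← closest negative counterexample to 0

Answer: x = -1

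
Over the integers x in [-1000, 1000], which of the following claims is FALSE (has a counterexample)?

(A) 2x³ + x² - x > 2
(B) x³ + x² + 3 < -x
(A) x = 0: LHS = 2·0³ + 0² - 0 = 0; 0 > 2 — FAILS
(B) x = 0: LHS = 0³ + 0² + 3 = 3, RHS = -0 = 0; 3 < 0 — FAILS

Answer: Both A and B are false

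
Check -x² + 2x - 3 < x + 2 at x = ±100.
x = 100: LHS = -100² + 2·100 - 3 = -9803, RHS = 100 + 2 = 102; -9803 < 102 — holds
x = -100: LHS = -(-100)² + 2·(-100) - 3 = -10203, RHS = (-100) + 2 = -98; -10203 < -98 — holds

Answer: Yes, holds for both x = 100 and x = -100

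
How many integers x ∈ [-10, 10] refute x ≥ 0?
Counterexamples in [-10, 10]: {-10, -9, -8, -7, -6, -5, -4, -3, -2, -1}.

Counting them gives 10 values.

Answer: 10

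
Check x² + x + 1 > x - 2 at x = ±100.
x = 100: LHS = 100² + 100 + 1 = 10101, RHS = 100 - 2 = 98; 10101 > 98 — holds
x = -100: LHS = (-100)² + (-100) + 1 = 9901, RHS = (-100) - 2 = -102; 9901 > -102 — holds

Answer: Yes, holds for both x = 100 and x = -100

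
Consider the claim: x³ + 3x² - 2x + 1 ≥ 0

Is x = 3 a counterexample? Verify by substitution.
Substitute x = 3 into the relation:
x = 3: LHS = 3³ + 3·3² - 2·3 + 1 = 49; 49 ≥ 0 — holds

The claim holds here, so x = 3 is not a counterexample. (A counterexample exists elsewhere, e.g. x = -4.)

Answer: No, x = 3 is not a counterexample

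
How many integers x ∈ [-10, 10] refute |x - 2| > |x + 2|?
Counterexamples in [-10, 10]: {0, 1, 2, 3, 4, 5, 6, 7, 8, 9, 10}.

Counting them gives 11 values.

Answer: 11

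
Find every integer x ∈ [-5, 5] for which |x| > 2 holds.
Holds for: {-5, -4, -3, 3, 4, 5}
Fails for: {-2, -1, 0, 1, 2}

Answer: {-5, -4, -3, 3, 4, 5}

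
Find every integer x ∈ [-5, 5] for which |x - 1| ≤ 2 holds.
Holds for: {-1, 0, 1, 2, 3}
Fails for: {-5, -4, -3, -2, 4, 5}

Answer: {-1, 0, 1, 2, 3}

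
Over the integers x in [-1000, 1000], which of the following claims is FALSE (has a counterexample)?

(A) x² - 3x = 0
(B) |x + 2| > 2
(A) x = 1: LHS = 1² - 3·1 = -2; -2 = 0 — FAILS
(B) x = 0: LHS = |0 + 2| = |2| = 2; 2 > 2 — FAILS

Answer: Both A and B are false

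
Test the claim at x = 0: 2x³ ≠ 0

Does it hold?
x = 0: LHS = 2·0³ = 0; 0 ≠ 0 — FAILS

The relation fails at x = 0, so x = 0 is a counterexample.

Answer: No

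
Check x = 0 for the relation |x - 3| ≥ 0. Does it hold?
x = 0: LHS = |0 - 3| = |-3| = 3; 3 ≥ 0 — holds

The relation is satisfied at x = 0.

Answer: Yes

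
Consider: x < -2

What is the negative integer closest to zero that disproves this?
Testing negative integers from -1 downward:
x = -1: -1 < -2 — FAILS  ← closest negative counterexample to 0

Answer: x = -1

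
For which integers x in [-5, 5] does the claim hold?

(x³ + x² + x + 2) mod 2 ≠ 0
Holds for: {-5, -3, -1, 1, 3, 5}
Fails for: {-4, -2, 0, 2, 4}

Answer: {-5, -3, -1, 1, 3, 5}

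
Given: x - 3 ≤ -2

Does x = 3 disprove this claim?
Substitute x = 3 into the relation:
x = 3: LHS = 3 - 3 = 0; 0 ≤ -2 — FAILS

Since the claim fails at x = 3, this value is a counterexample.

Answer: Yes, x = 3 is a counterexample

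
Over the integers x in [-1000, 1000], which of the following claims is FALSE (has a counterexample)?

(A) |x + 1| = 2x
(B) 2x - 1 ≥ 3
(A) x = 0: LHS = |0 + 1| = |1| = 1, RHS = 2·0 = 0; 1 = 0 — FAILS
(B) x = 0: LHS = 2·0 - 1 = -1; -1 ≥ 3 — FAILS

Answer: Both A and B are false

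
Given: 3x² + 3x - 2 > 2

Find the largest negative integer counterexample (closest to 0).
Testing negative integers from -1 downward:
x = -1: LHS = 3·(-1)² + 3·(-1) - 2 = -2; -2 > 2 — FAILS  ← closest negative counterexample to 0

Answer: x = -1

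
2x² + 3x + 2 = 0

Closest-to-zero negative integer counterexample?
Testing negative integers from -1 downward:
x = -1: LHS = 2·(-1)² + 3·(-1) + 2 = 1; 1 = 0 — FAILS  ← closest negative counterexample to 0

Answer: x = -1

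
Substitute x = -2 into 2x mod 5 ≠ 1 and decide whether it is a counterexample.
Substitute x = -2 into the relation:
x = -2: LHS = (2·(-2)) mod 5 = (-4) mod 5 = 1; 1 ≠ 1 — FAILS

Since the claim fails at x = -2, this value is a counterexample.

Answer: Yes, x = -2 is a counterexample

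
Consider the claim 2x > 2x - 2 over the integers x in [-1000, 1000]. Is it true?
Over all integers in [-1000, 1000], LHS − RHS is smallest at x = 0, where it equals 2:
x = 0: LHS = 2·0 = 0, RHS = 2·0 - 2 = -2; 0 > -2 — holds
At the ends of the range:
x = -1000: LHS = 2·(-1000) = -2000, RHS = 2·(-1000) - 2 = -2002; -2000 > -2002 — holds
x = 1000: LHS = 2·1000 = 2000, RHS = 2·1000 - 2 = 1998; 2000 > 1998 — holds
Hence LHS − RHS is never zero or negative, i.e. LHS > RHS throughout, so the relation holds for every integer in [-1000, 1000].

No counterexample exists.

Answer: True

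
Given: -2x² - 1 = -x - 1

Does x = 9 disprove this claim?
Substitute x = 9 into the relation:
x = 9: LHS = -2·9² - 1 = -163, RHS = -9 - 1 = -10; -163 = -10 — FAILS

Since the claim fails at x = 9, this value is a counterexample.

Answer: Yes, x = 9 is a counterexample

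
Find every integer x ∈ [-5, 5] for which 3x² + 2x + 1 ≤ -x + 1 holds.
Holds for: {-1, 0}
Fails for: {-5, -4, -3, -2, 1, 2, 3, 4, 5}

Answer: {-1, 0}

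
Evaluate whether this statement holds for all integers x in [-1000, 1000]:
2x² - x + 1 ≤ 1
The claim fails at x = 1:
x = 1: LHS = 2·1² - 1 + 1 = 2; 2 ≤ 1 — FAILS

Because a single integer refutes it, the statement is false.

Answer: False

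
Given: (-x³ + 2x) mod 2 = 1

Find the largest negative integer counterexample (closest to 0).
Testing negative integers from -1 downward:
x = -1: LHS = (-(-1)³ + 2·(-1)) mod 2 = (-1) mod 2 = 1; 1 = 1 — holds
x = -2: LHS = (-(-2)³ + 2·(-2)) mod 2 = 4 mod 2 = 0; 0 = 1 — FAILS  ← closest negative counterexample to 0

Answer: x = -2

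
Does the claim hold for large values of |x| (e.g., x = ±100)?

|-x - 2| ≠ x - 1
x = 100: LHS = |-100 - 2| = |-102| = 102, RHS = 100 - 1 = 99; 102 ≠ 99 — holds
x = -100: LHS = |-(-100) - 2| = |98| = 98, RHS = (-100) - 1 = -101; 98 ≠ -101 — holds

Answer: Yes, holds for both x = 100 and x = -100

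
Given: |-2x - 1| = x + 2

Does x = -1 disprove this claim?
Substitute x = -1 into the relation:
x = -1: LHS = |-2·(-1) - 1| = |1| = 1, RHS = (-1) + 2 = 1; 1 = 1 — holds

The claim holds here, so x = -1 is not a counterexample. (A counterexample exists elsewhere, e.g. x = 0.)

Answer: No, x = -1 is not a counterexample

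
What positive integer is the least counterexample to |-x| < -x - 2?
Testing positive integers:
x = 1: LHS = |-1| = 1, RHS = -1 - 2 = -3; 1 < -3 — FAILS  ← smallest positive counterexample

Answer: x = 1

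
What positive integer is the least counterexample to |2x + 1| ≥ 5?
Testing positive integers:
x = 1: LHS = |2·1 + 1| = |3| = 3; 3 ≥ 5 — FAILS  ← smallest positive counterexample

Answer: x = 1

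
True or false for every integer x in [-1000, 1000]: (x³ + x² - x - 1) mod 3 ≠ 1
For a polynomial with integer coefficients, its value mod 3 depends only on x mod 3, so it suffices to check one representative of each residue class, x = 0, 1, 2:
x = 0: LHS = (0³ + 0² - 0 - 1) mod 3 = (-1) mod 3 = 2; 2 ≠ 1 — holds
x = 1: LHS = (1³ + 1² - 1 - 1) mod 3 = 0 mod 3 = 0; 0 ≠ 1 — holds
x = 2: LHS = (2³ + 2² - 2 - 1) mod 3 = 9 mod 3 = 0; 0 ≠ 1 — holds
The relation holds in every residue class, so the relation holds for every integer in [-1000, 1000].

No counterexample exists.

Answer: True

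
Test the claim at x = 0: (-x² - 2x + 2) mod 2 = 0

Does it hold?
x = 0: LHS = (-0² - 2·0 + 2) mod 2 = 2 mod 2 = 0; 0 = 0 — holds

The relation is satisfied at x = 0.

Answer: Yes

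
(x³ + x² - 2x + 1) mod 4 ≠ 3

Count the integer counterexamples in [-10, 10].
Counterexamples in [-10, 10]: {-9, -5, -1, 3, 7}.

Counting them gives 5 values.

Answer: 5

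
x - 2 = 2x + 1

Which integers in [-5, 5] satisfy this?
Holds for: {-3}
Fails for: {-5, -4, -2, -1, 0, 1, 2, 3, 4, 5}

Answer: {-3}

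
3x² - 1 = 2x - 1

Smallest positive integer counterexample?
Testing positive integers:
x = 1: LHS = 3·1² - 1 = 2, RHS = 2·1 - 1 = 1; 2 = 1 — FAILS  ← smallest positive counterexample

Answer: x = 1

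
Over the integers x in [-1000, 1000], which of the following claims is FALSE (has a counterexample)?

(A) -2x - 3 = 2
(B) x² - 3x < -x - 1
(A) x = 0: LHS = -2·0 - 3 = -3; -3 = 2 — FAILS
(B) x = 0: LHS = 0² - 3·0 = 0, RHS = -0 - 1 = -1; 0 < -1 — FAILS

Answer: Both A and B are false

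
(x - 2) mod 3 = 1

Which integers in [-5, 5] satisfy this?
Holds for: {-3, 0, 3}
Fails for: {-5, -4, -2, -1, 1, 2, 4, 5}

Answer: {-3, 0, 3}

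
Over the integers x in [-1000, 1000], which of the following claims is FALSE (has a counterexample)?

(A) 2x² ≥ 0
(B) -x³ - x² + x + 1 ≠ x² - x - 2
(A) Over all integers in [-1000, 1000], LHS − RHS is smallest at x = 0, where it equals 0:
x = 0: LHS = 2·0² = 0; 0 ≥ 0 — holds
At the ends of the range:
x = -1000: LHS = 2·(-1000)² = 2000000; 2000000 ≥ 0 — holds
x = 1000: LHS = 2·1000² = 2000000; 2000000 ≥ 0 — holds
Hence LHS − RHS is never negative, i.e. LHS ≥ RHS throughout, so the relation holds for every integer in [-1000, 1000].

(B) x = -1: LHS = -(-1)³ - (-1)² + (-1) + 1 = 0, RHS = (-1)² - (-1) - 2 = 0; 0 ≠ 0 — FAILS

Only (B) has a counterexample.

Answer: B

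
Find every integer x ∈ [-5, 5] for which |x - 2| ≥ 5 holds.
Holds for: {-5, -4, -3}
Fails for: {-2, -1, 0, 1, 2, 3, 4, 5}

Answer: {-5, -4, -3}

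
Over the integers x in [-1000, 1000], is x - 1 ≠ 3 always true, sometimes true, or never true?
Holds at x = 0: LHS = 0 - 1 = -1; -1 ≠ 3 — holds
Fails at x = 4: LHS = 4 - 1 = 3; 3 ≠ 3 — FAILS
It is satisfied by some integers in the range but not all.

Answer: Sometimes true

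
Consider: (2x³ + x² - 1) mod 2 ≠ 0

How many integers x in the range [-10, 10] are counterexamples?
Counterexamples in [-10, 10]: {-9, -7, -5, -3, -1, 1, 3, 5, 7, 9}.

Counting them gives 10 values.

Answer: 10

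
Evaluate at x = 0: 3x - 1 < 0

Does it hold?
x = 0: LHS = 3·0 - 1 = -1; -1 < 0 — holds

The relation is satisfied at x = 0.

Answer: Yes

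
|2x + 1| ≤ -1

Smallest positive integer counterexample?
Testing positive integers:
x = 1: LHS = |2·1 + 1| = |3| = 3; 3 ≤ -1 — FAILS  ← smallest positive counterexample

Answer: x = 1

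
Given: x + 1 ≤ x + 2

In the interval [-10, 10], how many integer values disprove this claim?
Over all integers in [-10, 10], LHS − RHS is largest at x = 0, where it equals -1:
x = 0: LHS = 0 + 1 = 1, RHS = 0 + 2 = 2; 1 ≤ 2 — holds
At the ends of the range:
x = -10: LHS = (-10) + 1 = -9, RHS = (-10) + 2 = -8; -9 ≤ -8 — holds
x = 10: LHS = 10 + 1 = 11, RHS = 10 + 2 = 12; 11 ≤ 12 — holds
Hence LHS − RHS is never positive, i.e. LHS ≤ RHS throughout, so the relation holds for every integer in [-10, 10].

No counterexample appears in that range.

Answer: 0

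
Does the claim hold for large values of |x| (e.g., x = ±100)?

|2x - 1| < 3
x = 100: LHS = |2·100 - 1| = |199| = 199; 199 < 3 — FAILS
x = -100: LHS = |2·(-100) - 1| = |-201| = 201; 201 < 3 — FAILS

Answer: No, fails for both x = 100 and x = -100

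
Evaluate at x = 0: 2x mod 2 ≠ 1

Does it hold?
x = 0: LHS = (2·0) mod 2 = 0 mod 2 = 0; 0 ≠ 1 — holds

The relation is satisfied at x = 0.

Answer: Yes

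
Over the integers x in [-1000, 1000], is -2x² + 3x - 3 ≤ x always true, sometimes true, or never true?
Over all integers in [-1000, 1000], LHS − RHS is largest at x = 0, where it equals -3:
x = 0: LHS = -2·0² + 3·0 - 3 = -3; -3 ≤ 0 — holds
At the ends of the range:
x = -1000: LHS = -2·(-1000)² + 3·(-1000) - 3 = -2003003; -2003003 ≤ -1000 — holds
x = 1000: LHS = -2·1000² + 3·1000 - 3 = -1997003; -1997003 ≤ 1000 — holds
Hence LHS − RHS is never positive, i.e. LHS ≤ RHS throughout, so the relation holds for every integer in [-1000, 1000].

No counterexample exists.

Answer: Always true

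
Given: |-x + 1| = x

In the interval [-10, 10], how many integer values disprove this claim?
Counterexamples in [-10, 10]: {-10, -9, -8, -7, -6, -5, -4, -3, -2, -1, 0, 1, 2, 3, 4, 5, 6, 7, 8, 9, 10}.

Counting them gives 21 values.

Answer: 21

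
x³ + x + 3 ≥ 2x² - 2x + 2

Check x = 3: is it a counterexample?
Substitute x = 3 into the relation:
x = 3: LHS = 3³ + 3 + 3 = 33, RHS = 2·3² - 2·3 + 2 = 14; 33 ≥ 14 — holds

The claim holds here, so x = 3 is not a counterexample. (A counterexample exists elsewhere, e.g. x = -1.)

Answer: No, x = 3 is not a counterexample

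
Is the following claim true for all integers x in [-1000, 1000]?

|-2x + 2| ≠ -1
An absolute value is never negative, so the left side is ≥ 0 for every x, while the right side is -1. Tightest case in [-1000, 1000] is x = 1:
x = 1: LHS = |-2·1 + 2| = |0| = 0; 0 ≠ -1 — holds
Hence LHS − RHS is never 0, i.e. the two sides are never equal, so the relation holds for every integer in [-1000, 1000].

No counterexample exists.

Answer: True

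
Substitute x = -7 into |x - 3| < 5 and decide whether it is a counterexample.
Substitute x = -7 into the relation:
x = -7: LHS = |(-7) - 3| = |-10| = 10; 10 < 5 — FAILS

Since the claim fails at x = -7, this value is a counterexample.

Answer: Yes, x = -7 is a counterexample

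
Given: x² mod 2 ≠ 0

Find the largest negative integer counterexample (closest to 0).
Testing negative integers from -1 downward:
x = -1: LHS = ((-1)²) mod 2 = 1 mod 2 = 1; 1 ≠ 0 — holds
x = -2: LHS = ((-2)²) mod 2 = 4 mod 2 = 0; 0 ≠ 0 — FAILS  ← closest negative counterexample to 0

Answer: x = -2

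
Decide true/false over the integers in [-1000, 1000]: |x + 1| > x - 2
Over all integers in [-1000, 1000], LHS − RHS is smallest at x = 0, where it equals 3:
x = 0: LHS = |0 + 1| = |1| = 1, RHS = 0 - 2 = -2; 1 > -2 — holds
At the ends of the range:
x = -1000: LHS = |(-1000) + 1| = |-999| = 999, RHS = (-1000) - 2 = -1002; 999 > -1002 — holds
x = 1000: LHS = |1000 + 1| = |1001| = 1001, RHS = 1000 - 2 = 998; 1001 > 998 — holds
Hence LHS − RHS is never zero or negative, i.e. LHS > RHS throughout, so the relation holds for every integer in [-1000, 1000].

No counterexample exists.

Answer: True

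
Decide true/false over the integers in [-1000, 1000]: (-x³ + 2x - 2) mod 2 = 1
The claim fails at x = 0:
x = 0: LHS = (-0³ + 2·0 - 2) mod 2 = (-2) mod 2 = 0; 0 = 1 — FAILS

Because a single integer refutes it, the statement is false.

Answer: False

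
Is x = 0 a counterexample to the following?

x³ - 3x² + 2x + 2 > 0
Substitute x = 0 into the relation:
x = 0: LHS = 0³ - 3·0² + 2·0 + 2 = 2; 2 > 0 — holds

The claim holds here, so x = 0 is not a counterexample. (A counterexample exists elsewhere, e.g. x = -1.)

Answer: No, x = 0 is not a counterexample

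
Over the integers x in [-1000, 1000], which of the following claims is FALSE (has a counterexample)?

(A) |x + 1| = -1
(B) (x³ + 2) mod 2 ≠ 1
(A) x = 0: LHS = |0 + 1| = |1| = 1; 1 = -1 — FAILS
(B) x = 1: LHS = (1³ + 2) mod 2 = 3 mod 2 = 1; 1 ≠ 1 — FAILS

Answer: Both A and B are false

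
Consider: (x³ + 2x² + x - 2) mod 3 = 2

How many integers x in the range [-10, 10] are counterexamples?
Counterexamples in [-10, 10]: {-10, -9, -7, -6, -4, -3, -1, 0, 2, 3, 5, 6, 8, 9}.

Counting them gives 14 values.

Answer: 14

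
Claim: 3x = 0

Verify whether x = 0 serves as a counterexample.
Substitute x = 0 into the relation:
x = 0: LHS = 3·0 = 0; 0 = 0 — holds

The claim holds here, so x = 0 is not a counterexample. (A counterexample exists elsewhere, e.g. x = 1.)

Answer: No, x = 0 is not a counterexample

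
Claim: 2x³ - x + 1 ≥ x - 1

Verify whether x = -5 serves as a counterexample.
Substitute x = -5 into the relation:
x = -5: LHS = 2·(-5)³ - (-5) + 1 = -244, RHS = (-5) - 1 = -6; -244 ≥ -6 — FAILS

Since the claim fails at x = -5, this value is a counterexample.

Answer: Yes, x = -5 is a counterexample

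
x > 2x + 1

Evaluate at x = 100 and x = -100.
x = 100: RHS = 2·100 + 1 = 201; 100 > 201 — FAILS
x = -100: RHS = 2·(-100) + 1 = -199; -100 > -199 — holds

Answer: Partially: fails for x = 100, holds for x = -100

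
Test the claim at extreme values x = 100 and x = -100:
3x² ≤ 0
x = 100: LHS = 3·100² = 30000; 30000 ≤ 0 — FAILS
x = -100: LHS = 3·(-100)² = 30000; 30000 ≤ 0 — FAILS

Answer: No, fails for both x = 100 and x = -100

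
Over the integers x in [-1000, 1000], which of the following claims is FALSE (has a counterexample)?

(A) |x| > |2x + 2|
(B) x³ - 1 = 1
(A) x = 0: LHS = |0| = 0, RHS = |2·0 + 2| = |2| = 2; 0 > 2 — FAILS
(B) x = 0: LHS = 0³ - 1 = -1; -1 = 1 — FAILS

Answer: Both A and B are false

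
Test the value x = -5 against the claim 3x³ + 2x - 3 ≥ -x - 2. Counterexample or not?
Substitute x = -5 into the relation:
x = -5: LHS = 3·(-5)³ + 2·(-5) - 3 = -388, RHS = -(-5) - 2 = 3; -388 ≥ 3 — FAILS

Since the claim fails at x = -5, this value is a counterexample.

Answer: Yes, x = -5 is a counterexample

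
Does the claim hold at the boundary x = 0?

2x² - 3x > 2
x = 0: LHS = 2·0² - 3·0 = 0; 0 > 2 — FAILS

The relation fails at x = 0, so x = 0 is a counterexample.

Answer: No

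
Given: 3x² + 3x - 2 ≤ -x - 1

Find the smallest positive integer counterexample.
Testing positive integers:
x = 1: LHS = 3·1² + 3·1 - 2 = 4, RHS = -1 - 1 = -2; 4 ≤ -2 — FAILS  ← smallest positive counterexample

Answer: x = 1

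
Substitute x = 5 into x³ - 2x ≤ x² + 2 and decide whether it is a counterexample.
Substitute x = 5 into the relation:
x = 5: LHS = 5³ - 2·5 = 115, RHS = 5² + 2 = 27; 115 ≤ 27 — FAILS

Since the claim fails at x = 5, this value is a counterexample.

Answer: Yes, x = 5 is a counterexample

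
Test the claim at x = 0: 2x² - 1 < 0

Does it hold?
x = 0: LHS = 2·0² - 1 = -1; -1 < 0 — holds

The relation is satisfied at x = 0.

Answer: Yes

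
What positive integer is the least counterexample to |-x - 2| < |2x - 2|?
Testing positive integers:
x = 1: LHS = |-1 - 2| = |-3| = 3, RHS = |2·1 - 2| = |0| = 0; 3 < 0 — FAILS  ← smallest positive counterexample

Answer: x = 1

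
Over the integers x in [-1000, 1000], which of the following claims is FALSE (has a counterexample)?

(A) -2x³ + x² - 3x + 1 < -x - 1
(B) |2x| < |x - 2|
(A) x = 0: LHS = -2·0³ + 0² - 3·0 + 1 = 1, RHS = -0 - 1 = -1; 1 < -1 — FAILS
(B) x = 1: LHS = |2·1| = |2| = 2, RHS = |1 - 2| = |-1| = 1; 2 < 1 — FAILS

Answer: Both A and B are false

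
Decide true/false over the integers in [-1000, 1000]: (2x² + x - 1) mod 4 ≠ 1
The claim fails at x = 2:
x = 2: LHS = (2·2² + 2 - 1) mod 4 = 9 mod 4 = 1; 1 ≠ 1 — FAILS

Because a single integer refutes it, the statement is false.

Answer: False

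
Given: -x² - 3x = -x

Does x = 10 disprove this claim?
Substitute x = 10 into the relation:
x = 10: LHS = -10² - 3·10 = -130; -130 = -10 — FAILS

Since the claim fails at x = 10, this value is a counterexample.

Answer: Yes, x = 10 is a counterexample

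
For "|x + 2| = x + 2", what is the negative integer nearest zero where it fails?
Testing negative integers from -1 downward:
x = -1: LHS = |(-1) + 2| = |1| = 1, RHS = (-1) + 2 = 1; 1 = 1 — holds
x = -2: LHS = |(-2) + 2| = |0| = 0, RHS = (-2) + 2 = 0; 0 = 0 — holds
x = -3: LHS = |(-3) + 2| = |-1| = 1, RHS = (-3) + 2 = -1; 1 = -1 — FAILS  ← closest negative counterexample to 0

Answer: x = -3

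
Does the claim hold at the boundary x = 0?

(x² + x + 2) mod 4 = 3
x = 0: LHS = (0² + 0 + 2) mod 4 = 2 mod 4 = 2; 2 = 3 — FAILS

The relation fails at x = 0, so x = 0 is a counterexample.

Answer: No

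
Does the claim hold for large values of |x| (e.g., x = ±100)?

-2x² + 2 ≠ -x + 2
x = 100: LHS = -2·100² + 2 = -19998, RHS = -100 + 2 = -98; -19998 ≠ -98 — holds
x = -100: LHS = -2·(-100)² + 2 = -19998, RHS = -(-100) + 2 = 102; -19998 ≠ 102 — holds

Answer: Yes, holds for both x = 100 and x = -100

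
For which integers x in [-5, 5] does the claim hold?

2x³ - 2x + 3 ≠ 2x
Track d = LHS − RHS over the integers in [-5, 5]. Equality would need d = 0, but d changes sign only between consecutive integers, jumping over 0:
x = -2: LHS = 2·(-2)³ - 2·(-2) + 3 = -9, RHS = 2·(-2) = -4; -9 ≠ -4 — holds  (d = -5)
x = -1: LHS = 2·(-1)³ - 2·(-1) + 3 = 3, RHS = 2·(-1) = -2; 3 ≠ -2 — holds  (d = 5)
Away from these crossings d keeps a constant sign, and checking every integer in [-5, 5] confirms d ≠ 0 throughout. Hence the two sides are never equal, so the relation holds for every integer in [-5, 5].

Answer: All integers in [-5, 5]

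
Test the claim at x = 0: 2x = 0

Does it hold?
x = 0: LHS = 2·0 = 0; 0 = 0 — holds

The relation is satisfied at x = 0.

Answer: Yes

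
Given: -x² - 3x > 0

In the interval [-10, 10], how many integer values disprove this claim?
Counterexamples in [-10, 10]: {-10, -9, -8, -7, -6, -5, -4, -3, 0, 1, 2, 3, 4, 5, 6, 7, 8, 9, 10}.

Counting them gives 19 values.

Answer: 19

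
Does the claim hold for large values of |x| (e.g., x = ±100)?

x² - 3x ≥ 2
x = 100: LHS = 100² - 3·100 = 9700; 9700 ≥ 2 — holds
x = -100: LHS = (-100)² - 3·(-100) = 10300; 10300 ≥ 2 — holds

Answer: Yes, holds for both x = 100 and x = -100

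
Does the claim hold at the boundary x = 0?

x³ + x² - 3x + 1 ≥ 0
x = 0: LHS = 0³ + 0² - 3·0 + 1 = 1; 1 ≥ 0 — holds

The relation is satisfied at x = 0.

Answer: Yes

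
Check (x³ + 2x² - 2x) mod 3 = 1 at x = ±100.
x = 100: LHS = (100³ + 2·100² - 2·100) mod 3 = 1019800 mod 3 = 1; 1 = 1 — holds
x = -100: LHS = ((-100)³ + 2·(-100)² - 2·(-100)) mod 3 = (-979800) mod 3 = 0; 0 = 1 — FAILS

Answer: Partially: holds for x = 100, fails for x = -100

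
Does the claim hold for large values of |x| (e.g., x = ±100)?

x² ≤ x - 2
x = 100: LHS = 100² = 10000, RHS = 100 - 2 = 98; 10000 ≤ 98 — FAILS
x = -100: LHS = (-100)² = 10000, RHS = (-100) - 2 = -102; 10000 ≤ -102 — FAILS

Answer: No, fails for both x = 100 and x = -100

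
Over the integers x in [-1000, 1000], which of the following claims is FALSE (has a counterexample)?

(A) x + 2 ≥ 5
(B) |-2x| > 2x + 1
(A) x = 0: LHS = 0 + 2 = 2; 2 ≥ 5 — FAILS
(B) x = 0: LHS = |-2·0| = |0| = 0, RHS = 2·0 + 1 = 1; 0 > 1 — FAILS

Answer: Both A and B are false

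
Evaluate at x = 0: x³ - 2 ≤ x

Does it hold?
x = 0: LHS = 0³ - 2 = -2; -2 ≤ 0 — holds

The relation is satisfied at x = 0.

Answer: Yes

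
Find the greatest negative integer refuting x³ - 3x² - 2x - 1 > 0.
Testing negative integers from -1 downward:
x = -1: LHS = (-1)³ - 3·(-1)² - 2·(-1) - 1 = -3; -3 > 0 — FAILS  ← closest negative counterexample to 0

Answer: x = -1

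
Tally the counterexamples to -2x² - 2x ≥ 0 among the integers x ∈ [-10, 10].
Counterexamples in [-10, 10]: {-10, -9, -8, -7, -6, -5, -4, -3, -2, 1, 2, 3, 4, 5, 6, 7, 8, 9, 10}.

Counting them gives 19 values.

Answer: 19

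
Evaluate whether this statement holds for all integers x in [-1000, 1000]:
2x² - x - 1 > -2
Over all integers in [-1000, 1000], LHS − RHS is smallest at x = 0, where it equals 1:
x = 0: LHS = 2·0² - 0 - 1 = -1; -1 > -2 — holds
At the ends of the range:
x = -1000: LHS = 2·(-1000)² - (-1000) - 1 = 2000999; 2000999 > -2 — holds
x = 1000: LHS = 2·1000² - 1000 - 1 = 1998999; 1998999 > -2 — holds
Hence LHS − RHS is never zero or negative, i.e. LHS > RHS throughout, so the relation holds for every integer in [-1000, 1000].

No counterexample exists.

Answer: True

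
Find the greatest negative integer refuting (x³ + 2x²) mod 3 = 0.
Testing negative integers from -1 downward:
x = -1: LHS = ((-1)³ + 2·(-1)²) mod 3 = 1 mod 3 = 1; 1 = 0 — FAILS  ← closest negative counterexample to 0

Answer: x = -1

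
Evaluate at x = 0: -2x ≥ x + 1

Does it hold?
x = 0: LHS = -2·0 = 0, RHS = 0 + 1 = 1; 0 ≥ 1 — FAILS

The relation fails at x = 0, so x = 0 is a counterexample.

Answer: No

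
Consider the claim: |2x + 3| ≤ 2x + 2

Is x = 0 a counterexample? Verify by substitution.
Substitute x = 0 into the relation:
x = 0: LHS = |2·0 + 3| = |3| = 3, RHS = 2·0 + 2 = 2; 3 ≤ 2 — FAILS

Since the claim fails at x = 0, this value is a counterexample.

Answer: Yes, x = 0 is a counterexample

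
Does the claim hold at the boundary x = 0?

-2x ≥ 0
x = 0: LHS = -2·0 = 0; 0 ≥ 0 — holds

The relation is satisfied at x = 0.

Answer: Yes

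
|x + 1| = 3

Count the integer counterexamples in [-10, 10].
Counterexamples in [-10, 10]: {-10, -9, -8, -7, -6, -5, -3, -2, -1, 0, 1, 3, 4, 5, 6, 7, 8, 9, 10}.

Counting them gives 19 values.

Answer: 19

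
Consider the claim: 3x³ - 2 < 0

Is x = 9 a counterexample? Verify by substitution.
Substitute x = 9 into the relation:
x = 9: LHS = 3·9³ - 2 = 2185; 2185 < 0 — FAILS

Since the claim fails at x = 9, this value is a counterexample.

Answer: Yes, x = 9 is a counterexample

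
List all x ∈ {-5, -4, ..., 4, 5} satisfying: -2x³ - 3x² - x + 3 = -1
Track d = LHS − RHS over the integers in [-5, 5]. Equality would need d = 0, but d changes sign only between consecutive integers, jumping over 0:
x = 0: LHS = -2·0³ - 3·0² - 0 + 3 = 3; 3 = -1 — FAILS  (d = 4)
x = 1: LHS = -2·1³ - 3·1² - 1 + 3 = -3; -3 = -1 — FAILS  (d = -2)
Away from these crossings d keeps a constant sign, and checking every integer in [-5, 5] confirms d ≠ 0 throughout. Hence the two sides are never equal, so the claimed relation (=) fails for every integer in [-5, 5].

Answer: None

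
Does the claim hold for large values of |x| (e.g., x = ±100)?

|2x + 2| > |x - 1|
x = 100: LHS = |2·100 + 2| = |202| = 202, RHS = |100 - 1| = |99| = 99; 202 > 99 — holds
x = -100: LHS = |2·(-100) + 2| = |-198| = 198, RHS = |(-100) - 1| = |-101| = 101; 198 > 101 — holds

Answer: Yes, holds for both x = 100 and x = -100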